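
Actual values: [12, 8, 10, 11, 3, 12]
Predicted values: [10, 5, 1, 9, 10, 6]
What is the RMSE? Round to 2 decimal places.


MSE = 30.5000. RMSE = sqrt(30.5000) = 5.52.

5.52


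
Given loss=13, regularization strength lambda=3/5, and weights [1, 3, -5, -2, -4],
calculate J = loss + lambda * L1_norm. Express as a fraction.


L1 norm = sum(|w|) = 15. J = 13 + 3/5 * 15 = 22.

22


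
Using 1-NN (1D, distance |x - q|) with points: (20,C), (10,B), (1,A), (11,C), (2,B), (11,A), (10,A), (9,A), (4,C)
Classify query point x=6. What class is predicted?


Distances: |20-6|=14, |10-6|=4, |1-6|=5, |11-6|=5, |2-6|=4, |11-6|=5, |10-6|=4, |9-6|=3, |4-6|=2. 1 nearest: (4,C). Counts: {'C': 1}. Majority class: C.

C


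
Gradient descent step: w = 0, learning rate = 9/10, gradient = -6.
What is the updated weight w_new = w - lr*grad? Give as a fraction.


w_new = 0 - 9/10 * -6 = 0 - -27/5 = 27/5.

27/5


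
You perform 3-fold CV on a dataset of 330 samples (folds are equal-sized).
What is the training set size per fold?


Each validation fold has 330/3 = 110 samples. Training set = 330 - 110 = 220.

220


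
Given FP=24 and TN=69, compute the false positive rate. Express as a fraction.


FPR = FP / (FP + TN) = 24 / 93 = 8/31.

8/31


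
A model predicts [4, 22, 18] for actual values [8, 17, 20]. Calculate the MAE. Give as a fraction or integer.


MAE = (1/3) * (|8-4|=4 + |17-22|=5 + |20-18|=2). Sum = 11. MAE = 11/3.

11/3


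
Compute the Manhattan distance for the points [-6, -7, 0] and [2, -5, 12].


d = sum of absolute differences: |-6-2|=8 + |-7--5|=2 + |0-12|=12 = 22.

22


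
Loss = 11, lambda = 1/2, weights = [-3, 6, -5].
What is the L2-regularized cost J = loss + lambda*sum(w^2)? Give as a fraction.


L2 sq norm = sum(w^2) = 70. J = 11 + 1/2 * 70 = 46.

46


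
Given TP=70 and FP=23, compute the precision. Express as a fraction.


Precision = TP / (TP + FP) = 70 / 93 = 70/93.

70/93


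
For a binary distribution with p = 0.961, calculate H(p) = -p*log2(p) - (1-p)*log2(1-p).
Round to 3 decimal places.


H = -0.961*log2(0.961) - 0.039*log2(0.039) = 0.238.

0.238


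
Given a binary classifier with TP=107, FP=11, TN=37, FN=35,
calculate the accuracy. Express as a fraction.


Accuracy = (TP + TN) / (TP + TN + FP + FN) = (107 + 37) / 190 = 72/95.

72/95


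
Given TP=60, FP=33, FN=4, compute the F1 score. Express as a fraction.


Precision = 60/93 = 20/31. Recall = 60/64 = 15/16. F1 = 2*P*R/(P+R) = 120/157.

120/157


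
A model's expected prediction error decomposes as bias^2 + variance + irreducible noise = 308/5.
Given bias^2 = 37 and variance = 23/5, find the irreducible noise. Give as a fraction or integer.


Total error = bias^2 + variance + irreducible noise. So irreducible noise = 308/5 - 37 - 23/5 = 20.

20


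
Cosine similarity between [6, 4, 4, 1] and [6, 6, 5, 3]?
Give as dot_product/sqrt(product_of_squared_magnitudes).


dot = 83. |a|^2 = 69, |b|^2 = 106. cos = 83/sqrt(7314).

83/sqrt(7314)


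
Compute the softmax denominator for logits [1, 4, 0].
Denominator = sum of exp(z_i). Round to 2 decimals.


Denom = e^1=2.7183 + e^4=54.5982 + e^0=1.0000. Sum = 58.3165, which rounds to 58.32.

58.32


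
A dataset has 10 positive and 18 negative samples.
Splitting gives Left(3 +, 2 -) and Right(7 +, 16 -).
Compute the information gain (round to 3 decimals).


H(parent) = 0.9403. H(left) = 0.9710, H(right) = 0.8865. Weighted = (5/28)*0.9710 + (23/28)*0.8865 = 0.9016. IG = 0.9403 - 0.9016 = 0.0387, which rounds to 0.039.

0.039


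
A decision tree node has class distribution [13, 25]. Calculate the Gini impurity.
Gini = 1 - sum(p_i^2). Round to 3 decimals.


Total = 38. Proportions: 13/38, 25/38. sum(p_i^2) = 0.5499. Gini = 1 - 0.5499 = 0.4501, which rounds to 0.450.

0.450


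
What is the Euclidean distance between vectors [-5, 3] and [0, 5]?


d = sqrt(sum of squared differences). (-5-0)^2=25, (3-5)^2=4. Sum = 29.

sqrt(29)


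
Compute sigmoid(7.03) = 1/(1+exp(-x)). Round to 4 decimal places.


sigma(7.03) = 1/(1+e^(-7.03)) = 1/(1+0.000885) = 1/1.000885 = 0.9991.

0.9991


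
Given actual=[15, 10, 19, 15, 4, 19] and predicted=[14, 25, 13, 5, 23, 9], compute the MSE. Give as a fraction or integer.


MSE = (1/6) * ((15-14)^2=1 + (10-25)^2=225 + (19-13)^2=36 + (15-5)^2=100 + (4-23)^2=361 + (19-9)^2=100). Sum = 823. MSE = 823/6.

823/6


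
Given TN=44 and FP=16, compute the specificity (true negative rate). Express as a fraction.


Specificity = TN / (TN + FP) = 44 / 60 = 11/15.

11/15


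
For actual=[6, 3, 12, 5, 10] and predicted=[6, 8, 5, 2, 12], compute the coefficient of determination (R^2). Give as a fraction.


Mean(y) = 36/5. SS_res = 87. SS_tot = 274/5. R^2 = 1 - 87/(274/5) = -161/274.

-161/274


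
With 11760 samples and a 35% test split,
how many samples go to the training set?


Test set = 11760 * 35% = 4116. Training set = 11760 - 4116 = 7644.

7644


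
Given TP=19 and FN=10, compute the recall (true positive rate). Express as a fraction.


Recall = TP / (TP + FN) = 19 / 29 = 19/29.

19/29


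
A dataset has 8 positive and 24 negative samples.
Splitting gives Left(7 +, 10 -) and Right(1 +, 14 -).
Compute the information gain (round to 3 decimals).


H(parent) = 0.8113. H(left) = 0.9774, H(right) = 0.3534. Weighted = (17/32)*0.9774 + (15/32)*0.3534 = 0.6849. IG = 0.8113 - 0.6849 = 0.1264, which rounds to 0.126.

0.126


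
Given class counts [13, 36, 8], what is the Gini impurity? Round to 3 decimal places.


Total = 57. Proportions: 13/57, 36/57, 8/57. sum(p_i^2) = 0.4706. Gini = 1 - 0.4706 = 0.5294, which rounds to 0.529.

0.529


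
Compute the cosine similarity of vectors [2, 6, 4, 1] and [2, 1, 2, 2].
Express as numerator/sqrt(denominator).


dot = 20. |a|^2 = 57, |b|^2 = 13. cos = 20/sqrt(741).

20/sqrt(741)


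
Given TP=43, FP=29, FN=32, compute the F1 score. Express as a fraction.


Precision = 43/72 = 43/72. Recall = 43/75 = 43/75. F1 = 2*P*R/(P+R) = 86/147.

86/147


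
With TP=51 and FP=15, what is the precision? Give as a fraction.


Precision = TP / (TP + FP) = 51 / 66 = 17/22.

17/22


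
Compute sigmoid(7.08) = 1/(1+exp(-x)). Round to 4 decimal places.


sigma(7.08) = 1/(1+e^(-7.08)) = 1/(1+0.000842) = 1/1.000842 = 0.9992.

0.9992


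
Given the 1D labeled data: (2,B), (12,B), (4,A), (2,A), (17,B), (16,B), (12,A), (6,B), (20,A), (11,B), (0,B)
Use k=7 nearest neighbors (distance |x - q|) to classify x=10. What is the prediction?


Distances: |2-10|=8, |12-10|=2, |4-10|=6, |2-10|=8, |17-10|=7, |16-10|=6, |12-10|=2, |6-10|=4, |20-10|=10, |11-10|=1, |0-10|=10. 7 nearest: (11,B), (12,A), (12,B), (6,B), (4,A), (16,B), (17,B). Counts: {'B': 5, 'A': 2}. Majority class: B.

B


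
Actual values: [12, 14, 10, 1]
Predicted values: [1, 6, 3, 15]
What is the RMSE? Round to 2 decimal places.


MSE = 107.5000. RMSE = sqrt(107.5000) = 10.37.

10.37


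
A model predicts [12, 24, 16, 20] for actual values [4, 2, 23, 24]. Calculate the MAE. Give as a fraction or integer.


MAE = (1/4) * (|4-12|=8 + |2-24|=22 + |23-16|=7 + |24-20|=4). Sum = 41. MAE = 41/4.

41/4


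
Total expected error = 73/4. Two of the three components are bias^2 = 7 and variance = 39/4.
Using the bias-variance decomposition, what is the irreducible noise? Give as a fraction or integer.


Total error = bias^2 + variance + irreducible noise. So irreducible noise = 73/4 - 7 - 39/4 = 3/2.

3/2


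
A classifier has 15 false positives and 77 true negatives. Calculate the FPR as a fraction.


FPR = FP / (FP + TN) = 15 / 92 = 15/92.

15/92


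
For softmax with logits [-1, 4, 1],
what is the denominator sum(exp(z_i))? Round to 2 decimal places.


Denom = e^-1=0.3679 + e^4=54.5982 + e^1=2.7183. Sum = 57.6844, which rounds to 57.68.

57.68


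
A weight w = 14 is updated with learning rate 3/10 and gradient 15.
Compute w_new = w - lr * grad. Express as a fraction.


w_new = 14 - 3/10 * 15 = 14 - 9/2 = 19/2.

19/2


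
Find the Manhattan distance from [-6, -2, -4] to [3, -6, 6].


d = sum of absolute differences: |-6-3|=9 + |-2--6|=4 + |-4-6|=10 = 23.

23


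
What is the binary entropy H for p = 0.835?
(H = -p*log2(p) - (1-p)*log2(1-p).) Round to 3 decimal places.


H = -0.835*log2(0.835) - 0.165*log2(0.165) = 0.646.

0.646


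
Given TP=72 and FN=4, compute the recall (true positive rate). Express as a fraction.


Recall = TP / (TP + FN) = 72 / 76 = 18/19.

18/19


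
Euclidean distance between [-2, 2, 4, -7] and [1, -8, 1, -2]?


d = sqrt(sum of squared differences). (-2-1)^2=9, (2--8)^2=100, (4-1)^2=9, (-7--2)^2=25. Sum = 143.

sqrt(143)


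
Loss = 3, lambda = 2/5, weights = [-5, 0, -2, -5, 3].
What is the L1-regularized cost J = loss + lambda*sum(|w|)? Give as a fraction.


L1 norm = sum(|w|) = 15. J = 3 + 2/5 * 15 = 9.

9


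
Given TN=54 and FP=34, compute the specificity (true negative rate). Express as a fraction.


Specificity = TN / (TN + FP) = 54 / 88 = 27/44.

27/44


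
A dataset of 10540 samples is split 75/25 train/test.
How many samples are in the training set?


Test set = 10540 * 25% = 2635. Training set = 10540 - 2635 = 7905.

7905


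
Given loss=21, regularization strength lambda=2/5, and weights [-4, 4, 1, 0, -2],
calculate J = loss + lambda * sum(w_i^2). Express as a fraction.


L2 sq norm = sum(w^2) = 37. J = 21 + 2/5 * 37 = 179/5.

179/5


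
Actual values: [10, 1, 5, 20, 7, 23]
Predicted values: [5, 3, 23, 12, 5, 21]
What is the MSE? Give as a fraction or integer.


MSE = (1/6) * ((10-5)^2=25 + (1-3)^2=4 + (5-23)^2=324 + (20-12)^2=64 + (7-5)^2=4 + (23-21)^2=4). Sum = 425. MSE = 425/6.

425/6


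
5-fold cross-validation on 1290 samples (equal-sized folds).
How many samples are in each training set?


Each validation fold has 1290/5 = 258 samples. Training set = 1290 - 258 = 1032.

1032


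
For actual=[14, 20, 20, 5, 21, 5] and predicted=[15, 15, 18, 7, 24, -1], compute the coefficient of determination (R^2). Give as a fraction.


Mean(y) = 85/6. SS_res = 79. SS_tot = 1697/6. R^2 = 1 - 79/(1697/6) = 1223/1697.

1223/1697


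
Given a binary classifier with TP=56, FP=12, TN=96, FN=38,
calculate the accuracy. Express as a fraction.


Accuracy = (TP + TN) / (TP + TN + FP + FN) = (56 + 96) / 202 = 76/101.

76/101


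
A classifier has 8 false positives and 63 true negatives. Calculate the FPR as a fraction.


FPR = FP / (FP + TN) = 8 / 71 = 8/71.

8/71


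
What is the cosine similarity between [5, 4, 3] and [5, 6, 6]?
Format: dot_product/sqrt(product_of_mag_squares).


dot = 67. |a|^2 = 50, |b|^2 = 97. cos = 67/sqrt(4850).

67/sqrt(4850)


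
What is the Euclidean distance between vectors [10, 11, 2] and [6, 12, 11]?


d = sqrt(sum of squared differences). (10-6)^2=16, (11-12)^2=1, (2-11)^2=81. Sum = 98.

sqrt(98)


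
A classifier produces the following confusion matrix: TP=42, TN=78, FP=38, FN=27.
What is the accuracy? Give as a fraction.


Accuracy = (TP + TN) / (TP + TN + FP + FN) = (42 + 78) / 185 = 24/37.

24/37


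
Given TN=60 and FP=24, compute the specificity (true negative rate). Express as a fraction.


Specificity = TN / (TN + FP) = 60 / 84 = 5/7.

5/7


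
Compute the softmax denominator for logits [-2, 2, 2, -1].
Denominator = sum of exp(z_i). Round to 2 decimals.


Denom = e^-2=0.1353 + e^2=7.3891 + e^2=7.3891 + e^-1=0.3679. Sum = 15.2814, which rounds to 15.28.

15.28


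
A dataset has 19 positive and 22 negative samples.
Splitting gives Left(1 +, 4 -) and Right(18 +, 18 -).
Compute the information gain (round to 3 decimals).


H(parent) = 0.9961. H(left) = 0.7219, H(right) = 1.0000. Weighted = (5/41)*0.7219 + (36/41)*1.0000 = 0.9661. IG = 0.9961 - 0.9661 = 0.0300, which rounds to 0.030.

0.030


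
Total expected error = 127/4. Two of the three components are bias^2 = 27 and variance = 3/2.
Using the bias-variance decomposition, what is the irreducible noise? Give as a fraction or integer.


Total error = bias^2 + variance + irreducible noise. So irreducible noise = 127/4 - 27 - 3/2 = 13/4.

13/4


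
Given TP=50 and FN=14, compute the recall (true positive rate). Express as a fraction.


Recall = TP / (TP + FN) = 50 / 64 = 25/32.

25/32


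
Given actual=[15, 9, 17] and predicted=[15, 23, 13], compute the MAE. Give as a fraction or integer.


MAE = (1/3) * (|15-15|=0 + |9-23|=14 + |17-13|=4). Sum = 18. MAE = 6.

6


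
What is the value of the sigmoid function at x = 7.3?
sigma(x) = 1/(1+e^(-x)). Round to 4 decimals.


sigma(7.3) = 1/(1+e^(-7.3)) = 1/(1+0.000676) = 1/1.000676 = 0.9993.

0.9993


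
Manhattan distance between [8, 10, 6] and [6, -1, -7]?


d = sum of absolute differences: |8-6|=2 + |10--1|=11 + |6--7|=13 = 26.

26


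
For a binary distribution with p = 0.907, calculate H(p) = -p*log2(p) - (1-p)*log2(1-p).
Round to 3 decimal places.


H = -0.907*log2(0.907) - 0.093*log2(0.093) = 0.446.

0.446


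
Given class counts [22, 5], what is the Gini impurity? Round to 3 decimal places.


Total = 27. Proportions: 22/27, 5/27. sum(p_i^2) = 0.6982. Gini = 1 - 0.6982 = 0.3018, which rounds to 0.302.

0.302


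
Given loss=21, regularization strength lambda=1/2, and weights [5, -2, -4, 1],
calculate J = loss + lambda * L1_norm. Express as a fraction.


L1 norm = sum(|w|) = 12. J = 21 + 1/2 * 12 = 27.

27


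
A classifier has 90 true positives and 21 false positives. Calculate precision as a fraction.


Precision = TP / (TP + FP) = 90 / 111 = 30/37.

30/37


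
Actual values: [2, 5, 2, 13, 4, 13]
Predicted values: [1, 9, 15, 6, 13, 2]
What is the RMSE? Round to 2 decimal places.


MSE = 72.8333. RMSE = sqrt(72.8333) = 8.53.

8.53


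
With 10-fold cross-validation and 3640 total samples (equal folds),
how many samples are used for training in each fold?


Each validation fold has 3640/10 = 364 samples. Training set = 3640 - 364 = 3276.

3276


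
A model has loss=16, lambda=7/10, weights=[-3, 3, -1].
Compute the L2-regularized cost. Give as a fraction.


L2 sq norm = sum(w^2) = 19. J = 16 + 7/10 * 19 = 293/10.

293/10


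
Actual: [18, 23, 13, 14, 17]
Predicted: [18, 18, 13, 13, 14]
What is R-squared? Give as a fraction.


Mean(y) = 17. SS_res = 35. SS_tot = 62. R^2 = 1 - 35/(62) = 27/62.

27/62


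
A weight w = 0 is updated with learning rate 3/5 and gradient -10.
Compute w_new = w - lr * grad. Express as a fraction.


w_new = 0 - 3/5 * -10 = 0 - -6 = 6.

6


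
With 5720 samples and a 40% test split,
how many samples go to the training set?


Test set = 5720 * 40% = 2288. Training set = 5720 - 2288 = 3432.

3432


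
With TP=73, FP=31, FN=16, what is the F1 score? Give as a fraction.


Precision = 73/104 = 73/104. Recall = 73/89 = 73/89. F1 = 2*P*R/(P+R) = 146/193.

146/193


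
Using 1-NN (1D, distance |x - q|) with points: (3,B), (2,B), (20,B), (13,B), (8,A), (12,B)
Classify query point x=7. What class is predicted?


Distances: |3-7|=4, |2-7|=5, |20-7|=13, |13-7|=6, |8-7|=1, |12-7|=5. 1 nearest: (8,A). Counts: {'A': 1}. Majority class: A.

A


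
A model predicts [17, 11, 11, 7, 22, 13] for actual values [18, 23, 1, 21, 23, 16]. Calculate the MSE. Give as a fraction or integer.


MSE = (1/6) * ((18-17)^2=1 + (23-11)^2=144 + (1-11)^2=100 + (21-7)^2=196 + (23-22)^2=1 + (16-13)^2=9). Sum = 451. MSE = 451/6.

451/6


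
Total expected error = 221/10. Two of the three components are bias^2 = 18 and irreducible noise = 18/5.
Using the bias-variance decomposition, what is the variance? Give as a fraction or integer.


Total error = bias^2 + variance + irreducible noise. So variance = 221/10 - 18 - 18/5 = 1/2.

1/2


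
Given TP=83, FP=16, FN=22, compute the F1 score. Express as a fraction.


Precision = 83/99 = 83/99. Recall = 83/105 = 83/105. F1 = 2*P*R/(P+R) = 83/102.

83/102


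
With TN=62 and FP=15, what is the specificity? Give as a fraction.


Specificity = TN / (TN + FP) = 62 / 77 = 62/77.

62/77


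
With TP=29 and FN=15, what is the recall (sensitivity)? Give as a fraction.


Recall = TP / (TP + FN) = 29 / 44 = 29/44.

29/44


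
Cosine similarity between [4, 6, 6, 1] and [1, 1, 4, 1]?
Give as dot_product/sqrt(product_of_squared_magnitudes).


dot = 35. |a|^2 = 89, |b|^2 = 19. cos = 35/sqrt(1691).

35/sqrt(1691)


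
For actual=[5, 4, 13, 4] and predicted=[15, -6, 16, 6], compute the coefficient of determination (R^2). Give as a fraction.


Mean(y) = 13/2. SS_res = 213. SS_tot = 57. R^2 = 1 - 213/(57) = -52/19.

-52/19


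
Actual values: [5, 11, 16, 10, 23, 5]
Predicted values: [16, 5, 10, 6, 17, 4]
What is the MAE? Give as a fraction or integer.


MAE = (1/6) * (|5-16|=11 + |11-5|=6 + |16-10|=6 + |10-6|=4 + |23-17|=6 + |5-4|=1). Sum = 34. MAE = 17/3.

17/3


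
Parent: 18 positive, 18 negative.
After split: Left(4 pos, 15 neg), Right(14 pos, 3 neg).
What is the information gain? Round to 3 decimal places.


H(parent) = 1.0000. H(left) = 0.7425, H(right) = 0.6723. Weighted = (19/36)*0.7425 + (17/36)*0.6723 = 0.7094. IG = 1.0000 - 0.7094 = 0.2906, which rounds to 0.291.

0.291


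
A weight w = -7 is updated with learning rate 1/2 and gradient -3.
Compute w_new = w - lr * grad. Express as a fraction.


w_new = -7 - 1/2 * -3 = -7 - -3/2 = -11/2.

-11/2


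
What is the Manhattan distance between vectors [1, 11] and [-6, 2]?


d = sum of absolute differences: |1--6|=7 + |11-2|=9 = 16.

16


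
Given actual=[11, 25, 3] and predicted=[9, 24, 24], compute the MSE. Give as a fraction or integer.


MSE = (1/3) * ((11-9)^2=4 + (25-24)^2=1 + (3-24)^2=441). Sum = 446. MSE = 446/3.

446/3


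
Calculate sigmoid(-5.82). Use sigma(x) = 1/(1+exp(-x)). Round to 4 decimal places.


sigma(-5.82) = 1/(1+e^(5.82)) = 1/(1+336.972054) = 1/337.972054 = 0.0030.

0.0030


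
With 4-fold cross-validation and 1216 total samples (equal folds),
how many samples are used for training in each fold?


Each validation fold has 1216/4 = 304 samples. Training set = 1216 - 304 = 912.

912


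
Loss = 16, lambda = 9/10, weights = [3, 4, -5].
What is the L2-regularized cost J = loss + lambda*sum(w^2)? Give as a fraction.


L2 sq norm = sum(w^2) = 50. J = 16 + 9/10 * 50 = 61.

61


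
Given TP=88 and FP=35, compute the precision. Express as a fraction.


Precision = TP / (TP + FP) = 88 / 123 = 88/123.

88/123


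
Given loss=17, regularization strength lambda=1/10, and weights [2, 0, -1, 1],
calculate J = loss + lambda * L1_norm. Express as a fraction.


L1 norm = sum(|w|) = 4. J = 17 + 1/10 * 4 = 87/5.

87/5


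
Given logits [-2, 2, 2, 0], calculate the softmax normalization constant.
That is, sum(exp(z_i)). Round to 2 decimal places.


Denom = e^-2=0.1353 + e^2=7.3891 + e^2=7.3891 + e^0=1.0000. Sum = 15.9135, which rounds to 15.91.

15.91


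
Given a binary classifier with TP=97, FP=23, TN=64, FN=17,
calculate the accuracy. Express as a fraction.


Accuracy = (TP + TN) / (TP + TN + FP + FN) = (97 + 64) / 201 = 161/201.

161/201


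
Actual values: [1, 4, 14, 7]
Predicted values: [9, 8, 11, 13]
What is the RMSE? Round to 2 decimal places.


MSE = 31.2500. RMSE = sqrt(31.2500) = 5.59.

5.59


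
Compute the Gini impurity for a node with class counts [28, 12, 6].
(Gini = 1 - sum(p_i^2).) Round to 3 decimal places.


Total = 46. Proportions: 28/46, 12/46, 6/46. sum(p_i^2) = 0.4556. Gini = 1 - 0.4556 = 0.5444, which rounds to 0.544.

0.544


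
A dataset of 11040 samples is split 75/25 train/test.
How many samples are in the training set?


Test set = 11040 * 25% = 2760. Training set = 11040 - 2760 = 8280.

8280


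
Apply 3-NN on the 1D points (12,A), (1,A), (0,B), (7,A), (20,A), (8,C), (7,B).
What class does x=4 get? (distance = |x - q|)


Distances: |12-4|=8, |1-4|=3, |0-4|=4, |7-4|=3, |20-4|=16, |8-4|=4, |7-4|=3. 3 nearest: (1,A), (7,A), (7,B). Counts: {'A': 2, 'B': 1}. Majority class: A.

A


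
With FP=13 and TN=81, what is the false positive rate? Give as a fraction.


FPR = FP / (FP + TN) = 13 / 94 = 13/94.

13/94


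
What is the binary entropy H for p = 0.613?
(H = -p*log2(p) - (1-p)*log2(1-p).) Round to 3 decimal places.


H = -0.613*log2(0.613) - 0.387*log2(0.387) = 0.963.

0.963


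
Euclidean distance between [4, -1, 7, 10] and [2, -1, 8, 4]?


d = sqrt(sum of squared differences). (4-2)^2=4, (-1--1)^2=0, (7-8)^2=1, (10-4)^2=36. Sum = 41.

sqrt(41)


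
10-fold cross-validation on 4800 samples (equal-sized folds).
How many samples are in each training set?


Each validation fold has 4800/10 = 480 samples. Training set = 4800 - 480 = 4320.

4320


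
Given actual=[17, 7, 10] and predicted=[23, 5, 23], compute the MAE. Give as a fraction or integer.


MAE = (1/3) * (|17-23|=6 + |7-5|=2 + |10-23|=13). Sum = 21. MAE = 7.

7


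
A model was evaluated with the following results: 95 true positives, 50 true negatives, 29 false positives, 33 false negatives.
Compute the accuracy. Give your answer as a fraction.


Accuracy = (TP + TN) / (TP + TN + FP + FN) = (95 + 50) / 207 = 145/207.

145/207


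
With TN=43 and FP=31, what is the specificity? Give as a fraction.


Specificity = TN / (TN + FP) = 43 / 74 = 43/74.

43/74


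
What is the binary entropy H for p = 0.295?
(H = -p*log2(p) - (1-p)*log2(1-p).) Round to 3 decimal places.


H = -0.295*log2(0.295) - 0.705*log2(0.705) = 0.875.

0.875


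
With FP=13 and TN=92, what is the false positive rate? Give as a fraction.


FPR = FP / (FP + TN) = 13 / 105 = 13/105.

13/105


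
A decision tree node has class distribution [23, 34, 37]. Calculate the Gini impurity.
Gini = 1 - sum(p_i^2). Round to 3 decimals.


Total = 94. Proportions: 23/94, 34/94, 37/94. sum(p_i^2) = 0.3456. Gini = 1 - 0.3456 = 0.6544, which rounds to 0.654.

0.654


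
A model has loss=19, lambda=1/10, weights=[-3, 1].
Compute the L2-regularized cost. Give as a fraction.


L2 sq norm = sum(w^2) = 10. J = 19 + 1/10 * 10 = 20.

20


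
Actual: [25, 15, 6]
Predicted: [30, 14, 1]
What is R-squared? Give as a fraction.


Mean(y) = 46/3. SS_res = 51. SS_tot = 542/3. R^2 = 1 - 51/(542/3) = 389/542.

389/542


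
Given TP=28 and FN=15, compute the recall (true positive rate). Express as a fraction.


Recall = TP / (TP + FN) = 28 / 43 = 28/43.

28/43


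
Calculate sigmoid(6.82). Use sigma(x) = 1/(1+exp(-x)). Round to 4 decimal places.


sigma(6.82) = 1/(1+e^(-6.82)) = 1/(1+0.001092) = 1/1.001092 = 0.9989.

0.9989


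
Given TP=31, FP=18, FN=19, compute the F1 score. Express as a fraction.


Precision = 31/49 = 31/49. Recall = 31/50 = 31/50. F1 = 2*P*R/(P+R) = 62/99.

62/99


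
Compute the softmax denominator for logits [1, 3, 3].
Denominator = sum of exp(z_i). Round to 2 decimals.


Denom = e^1=2.7183 + e^3=20.0855 + e^3=20.0855. Sum = 42.8893, which rounds to 42.89.

42.89


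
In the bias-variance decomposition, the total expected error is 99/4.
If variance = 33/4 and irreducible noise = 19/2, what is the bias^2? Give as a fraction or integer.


Total error = bias^2 + variance + irreducible noise. So bias^2 = 99/4 - 33/4 - 19/2 = 7.

7


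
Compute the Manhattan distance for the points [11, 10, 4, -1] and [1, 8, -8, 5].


d = sum of absolute differences: |11-1|=10 + |10-8|=2 + |4--8|=12 + |-1-5|=6 = 30.

30


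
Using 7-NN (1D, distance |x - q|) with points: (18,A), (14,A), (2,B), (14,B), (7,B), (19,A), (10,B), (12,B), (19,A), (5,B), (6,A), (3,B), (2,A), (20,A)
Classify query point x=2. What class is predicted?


Distances: |18-2|=16, |14-2|=12, |2-2|=0, |14-2|=12, |7-2|=5, |19-2|=17, |10-2|=8, |12-2|=10, |19-2|=17, |5-2|=3, |6-2|=4, |3-2|=1, |2-2|=0, |20-2|=18. 7 nearest: (2,A), (2,B), (3,B), (5,B), (6,A), (7,B), (10,B). Counts: {'A': 2, 'B': 5}. Majority class: B.

B


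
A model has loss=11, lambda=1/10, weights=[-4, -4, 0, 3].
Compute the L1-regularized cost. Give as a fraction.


L1 norm = sum(|w|) = 11. J = 11 + 1/10 * 11 = 121/10.

121/10


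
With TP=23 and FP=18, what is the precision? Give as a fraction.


Precision = TP / (TP + FP) = 23 / 41 = 23/41.

23/41


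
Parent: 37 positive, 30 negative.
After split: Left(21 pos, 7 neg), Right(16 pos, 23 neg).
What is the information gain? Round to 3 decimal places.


H(parent) = 0.9921. H(left) = 0.8113, H(right) = 0.9766. Weighted = (28/67)*0.8113 + (39/67)*0.9766 = 0.9075. IG = 0.9921 - 0.9075 = 0.0846, which rounds to 0.085.

0.085


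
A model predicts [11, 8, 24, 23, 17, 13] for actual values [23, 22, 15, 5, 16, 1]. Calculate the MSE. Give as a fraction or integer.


MSE = (1/6) * ((23-11)^2=144 + (22-8)^2=196 + (15-24)^2=81 + (5-23)^2=324 + (16-17)^2=1 + (1-13)^2=144). Sum = 890. MSE = 445/3.

445/3


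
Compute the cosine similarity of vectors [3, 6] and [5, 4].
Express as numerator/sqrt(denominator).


dot = 39. |a|^2 = 45, |b|^2 = 41. cos = 39/sqrt(1845).

39/sqrt(1845)


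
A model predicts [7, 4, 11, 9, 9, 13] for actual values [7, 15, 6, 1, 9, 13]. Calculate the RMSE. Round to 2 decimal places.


MSE = 35.0000. RMSE = sqrt(35.0000) = 5.92.

5.92


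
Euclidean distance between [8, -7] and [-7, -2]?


d = sqrt(sum of squared differences). (8--7)^2=225, (-7--2)^2=25. Sum = 250.

sqrt(250)


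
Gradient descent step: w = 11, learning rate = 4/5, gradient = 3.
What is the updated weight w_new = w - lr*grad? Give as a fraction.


w_new = 11 - 4/5 * 3 = 11 - 12/5 = 43/5.

43/5


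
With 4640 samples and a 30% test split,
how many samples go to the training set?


Test set = 4640 * 30% = 1392. Training set = 4640 - 1392 = 3248.

3248


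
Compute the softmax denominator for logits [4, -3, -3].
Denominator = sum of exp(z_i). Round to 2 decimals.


Denom = e^4=54.5982 + e^-3=0.0498 + e^-3=0.0498. Sum = 54.6978, which rounds to 54.70.

54.70


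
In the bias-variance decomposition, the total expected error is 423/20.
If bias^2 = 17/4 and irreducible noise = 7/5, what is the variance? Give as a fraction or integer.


Total error = bias^2 + variance + irreducible noise. So variance = 423/20 - 17/4 - 7/5 = 31/2.

31/2


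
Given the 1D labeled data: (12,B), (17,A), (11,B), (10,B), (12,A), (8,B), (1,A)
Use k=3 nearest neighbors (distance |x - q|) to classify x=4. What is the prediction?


Distances: |12-4|=8, |17-4|=13, |11-4|=7, |10-4|=6, |12-4|=8, |8-4|=4, |1-4|=3. 3 nearest: (1,A), (8,B), (10,B). Counts: {'A': 1, 'B': 2}. Majority class: B.

B


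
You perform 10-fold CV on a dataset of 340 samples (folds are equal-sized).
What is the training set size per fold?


Each validation fold has 340/10 = 34 samples. Training set = 340 - 34 = 306.

306


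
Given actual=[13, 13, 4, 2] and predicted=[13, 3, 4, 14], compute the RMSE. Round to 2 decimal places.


MSE = 61.0000. RMSE = sqrt(61.0000) = 7.81.

7.81


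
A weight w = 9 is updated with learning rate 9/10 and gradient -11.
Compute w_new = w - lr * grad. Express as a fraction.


w_new = 9 - 9/10 * -11 = 9 - -99/10 = 189/10.

189/10


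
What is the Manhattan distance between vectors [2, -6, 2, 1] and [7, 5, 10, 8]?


d = sum of absolute differences: |2-7|=5 + |-6-5|=11 + |2-10|=8 + |1-8|=7 = 31.

31


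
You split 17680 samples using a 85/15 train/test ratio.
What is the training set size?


Test set = 17680 * 15% = 2652. Training set = 17680 - 2652 = 15028.

15028


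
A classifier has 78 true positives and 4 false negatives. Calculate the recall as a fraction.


Recall = TP / (TP + FN) = 78 / 82 = 39/41.

39/41


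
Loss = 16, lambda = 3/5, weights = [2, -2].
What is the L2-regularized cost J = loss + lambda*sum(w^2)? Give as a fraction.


L2 sq norm = sum(w^2) = 8. J = 16 + 3/5 * 8 = 104/5.

104/5


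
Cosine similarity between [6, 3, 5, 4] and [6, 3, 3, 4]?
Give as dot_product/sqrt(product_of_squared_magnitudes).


dot = 76. |a|^2 = 86, |b|^2 = 70. cos = 76/sqrt(6020).

76/sqrt(6020)


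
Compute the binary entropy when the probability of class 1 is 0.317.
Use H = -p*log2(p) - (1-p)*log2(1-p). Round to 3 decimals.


H = -0.317*log2(0.317) - 0.683*log2(0.683) = 0.901.

0.901


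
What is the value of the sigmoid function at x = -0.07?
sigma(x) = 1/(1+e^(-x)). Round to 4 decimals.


sigma(-0.07) = 1/(1+e^(0.07)) = 1/(1+1.072508) = 1/2.072508 = 0.4825.

0.4825


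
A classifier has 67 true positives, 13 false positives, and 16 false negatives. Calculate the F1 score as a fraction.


Precision = 67/80 = 67/80. Recall = 67/83 = 67/83. F1 = 2*P*R/(P+R) = 134/163.

134/163


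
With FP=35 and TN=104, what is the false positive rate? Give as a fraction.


FPR = FP / (FP + TN) = 35 / 139 = 35/139.

35/139


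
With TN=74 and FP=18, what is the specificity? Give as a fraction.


Specificity = TN / (TN + FP) = 74 / 92 = 37/46.

37/46


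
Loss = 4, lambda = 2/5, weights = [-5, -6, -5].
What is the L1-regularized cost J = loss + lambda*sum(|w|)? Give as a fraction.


L1 norm = sum(|w|) = 16. J = 4 + 2/5 * 16 = 52/5.

52/5


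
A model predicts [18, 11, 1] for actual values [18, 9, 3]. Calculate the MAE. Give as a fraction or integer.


MAE = (1/3) * (|18-18|=0 + |9-11|=2 + |3-1|=2). Sum = 4. MAE = 4/3.

4/3


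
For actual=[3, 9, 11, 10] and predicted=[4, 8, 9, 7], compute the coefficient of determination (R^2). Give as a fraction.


Mean(y) = 33/4. SS_res = 15. SS_tot = 155/4. R^2 = 1 - 15/(155/4) = 19/31.

19/31


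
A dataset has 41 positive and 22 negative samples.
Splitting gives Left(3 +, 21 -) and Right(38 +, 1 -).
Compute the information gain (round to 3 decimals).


H(parent) = 0.9334. H(left) = 0.5436, H(right) = 0.1720. Weighted = (24/63)*0.5436 + (39/63)*0.1720 = 0.3136. IG = 0.9334 - 0.3136 = 0.6198, which rounds to 0.620.

0.620


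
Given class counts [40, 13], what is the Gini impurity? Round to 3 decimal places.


Total = 53. Proportions: 40/53, 13/53. sum(p_i^2) = 0.6298. Gini = 1 - 0.6298 = 0.3702, which rounds to 0.370.

0.370


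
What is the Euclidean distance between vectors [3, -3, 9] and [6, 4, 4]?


d = sqrt(sum of squared differences). (3-6)^2=9, (-3-4)^2=49, (9-4)^2=25. Sum = 83.

sqrt(83)


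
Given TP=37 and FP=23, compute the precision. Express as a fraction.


Precision = TP / (TP + FP) = 37 / 60 = 37/60.

37/60


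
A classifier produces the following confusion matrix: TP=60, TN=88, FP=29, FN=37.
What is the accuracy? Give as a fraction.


Accuracy = (TP + TN) / (TP + TN + FP + FN) = (60 + 88) / 214 = 74/107.

74/107


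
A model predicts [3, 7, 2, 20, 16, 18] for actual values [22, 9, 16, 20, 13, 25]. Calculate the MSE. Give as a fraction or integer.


MSE = (1/6) * ((22-3)^2=361 + (9-7)^2=4 + (16-2)^2=196 + (20-20)^2=0 + (13-16)^2=9 + (25-18)^2=49). Sum = 619. MSE = 619/6.

619/6


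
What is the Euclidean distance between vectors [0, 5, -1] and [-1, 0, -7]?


d = sqrt(sum of squared differences). (0--1)^2=1, (5-0)^2=25, (-1--7)^2=36. Sum = 62.

sqrt(62)


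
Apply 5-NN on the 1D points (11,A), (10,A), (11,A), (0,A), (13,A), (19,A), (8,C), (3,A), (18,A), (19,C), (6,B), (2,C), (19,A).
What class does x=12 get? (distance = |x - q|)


Distances: |11-12|=1, |10-12|=2, |11-12|=1, |0-12|=12, |13-12|=1, |19-12|=7, |8-12|=4, |3-12|=9, |18-12|=6, |19-12|=7, |6-12|=6, |2-12|=10, |19-12|=7. 5 nearest: (11,A), (11,A), (13,A), (10,A), (8,C). Counts: {'A': 4, 'C': 1}. Majority class: A.

A


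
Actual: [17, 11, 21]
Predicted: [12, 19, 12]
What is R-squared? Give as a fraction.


Mean(y) = 49/3. SS_res = 170. SS_tot = 152/3. R^2 = 1 - 170/(152/3) = -179/76.

-179/76


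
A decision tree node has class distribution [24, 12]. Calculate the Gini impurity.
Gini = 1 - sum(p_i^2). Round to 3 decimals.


Total = 36. Proportions: 24/36, 12/36. sum(p_i^2) = 0.5556. Gini = 1 - 0.5556 = 0.4444, which rounds to 0.444.

0.444


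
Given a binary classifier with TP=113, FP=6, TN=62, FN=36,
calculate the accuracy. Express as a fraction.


Accuracy = (TP + TN) / (TP + TN + FP + FN) = (113 + 62) / 217 = 25/31.

25/31


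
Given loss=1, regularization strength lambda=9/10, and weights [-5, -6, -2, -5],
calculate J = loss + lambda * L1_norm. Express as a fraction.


L1 norm = sum(|w|) = 18. J = 1 + 9/10 * 18 = 86/5.

86/5


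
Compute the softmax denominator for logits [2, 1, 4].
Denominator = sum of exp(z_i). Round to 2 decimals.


Denom = e^2=7.3891 + e^1=2.7183 + e^4=54.5982. Sum = 64.7056, which rounds to 64.71.

64.71


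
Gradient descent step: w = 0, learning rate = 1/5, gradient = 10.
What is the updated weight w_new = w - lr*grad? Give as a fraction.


w_new = 0 - 1/5 * 10 = 0 - 2 = -2.

-2


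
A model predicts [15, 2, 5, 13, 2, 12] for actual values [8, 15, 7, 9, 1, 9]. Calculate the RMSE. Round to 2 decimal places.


MSE = 41.3333. RMSE = sqrt(41.3333) = 6.43.

6.43


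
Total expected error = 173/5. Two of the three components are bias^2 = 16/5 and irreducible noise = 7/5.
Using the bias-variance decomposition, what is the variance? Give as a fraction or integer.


Total error = bias^2 + variance + irreducible noise. So variance = 173/5 - 16/5 - 7/5 = 30.

30


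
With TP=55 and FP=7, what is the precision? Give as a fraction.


Precision = TP / (TP + FP) = 55 / 62 = 55/62.

55/62


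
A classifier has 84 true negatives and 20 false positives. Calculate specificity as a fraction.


Specificity = TN / (TN + FP) = 84 / 104 = 21/26.

21/26


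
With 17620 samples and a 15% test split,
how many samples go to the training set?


Test set = 17620 * 15% = 2643. Training set = 17620 - 2643 = 14977.

14977


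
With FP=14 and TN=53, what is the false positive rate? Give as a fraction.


FPR = FP / (FP + TN) = 14 / 67 = 14/67.

14/67


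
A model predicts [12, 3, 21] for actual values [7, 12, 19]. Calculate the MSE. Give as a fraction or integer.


MSE = (1/3) * ((7-12)^2=25 + (12-3)^2=81 + (19-21)^2=4). Sum = 110. MSE = 110/3.

110/3


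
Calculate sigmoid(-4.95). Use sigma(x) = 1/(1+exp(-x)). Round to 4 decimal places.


sigma(-4.95) = 1/(1+e^(4.95)) = 1/(1+141.174964) = 1/142.174964 = 0.0070.

0.0070


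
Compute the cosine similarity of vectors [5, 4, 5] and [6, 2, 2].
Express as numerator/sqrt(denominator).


dot = 48. |a|^2 = 66, |b|^2 = 44. cos = 48/sqrt(2904).

48/sqrt(2904)


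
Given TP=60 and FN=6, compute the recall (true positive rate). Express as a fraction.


Recall = TP / (TP + FN) = 60 / 66 = 10/11.

10/11


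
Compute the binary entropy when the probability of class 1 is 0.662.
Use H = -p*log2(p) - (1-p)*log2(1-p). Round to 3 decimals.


H = -0.662*log2(0.662) - 0.338*log2(0.338) = 0.923.

0.923


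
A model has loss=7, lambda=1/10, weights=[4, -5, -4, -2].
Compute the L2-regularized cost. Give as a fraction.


L2 sq norm = sum(w^2) = 61. J = 7 + 1/10 * 61 = 131/10.

131/10


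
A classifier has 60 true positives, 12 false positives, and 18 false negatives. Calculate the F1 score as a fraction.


Precision = 60/72 = 5/6. Recall = 60/78 = 10/13. F1 = 2*P*R/(P+R) = 4/5.

4/5


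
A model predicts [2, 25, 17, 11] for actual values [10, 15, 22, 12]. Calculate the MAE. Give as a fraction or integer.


MAE = (1/4) * (|10-2|=8 + |15-25|=10 + |22-17|=5 + |12-11|=1). Sum = 24. MAE = 6.

6


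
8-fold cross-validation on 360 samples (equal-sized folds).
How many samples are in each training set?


Each validation fold has 360/8 = 45 samples. Training set = 360 - 45 = 315.

315


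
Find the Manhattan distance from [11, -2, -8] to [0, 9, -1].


d = sum of absolute differences: |11-0|=11 + |-2-9|=11 + |-8--1|=7 = 29.

29


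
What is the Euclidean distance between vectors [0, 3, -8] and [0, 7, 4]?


d = sqrt(sum of squared differences). (0-0)^2=0, (3-7)^2=16, (-8-4)^2=144. Sum = 160.

sqrt(160)


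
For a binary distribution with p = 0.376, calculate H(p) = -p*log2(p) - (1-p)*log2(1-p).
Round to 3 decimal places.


H = -0.376*log2(0.376) - 0.624*log2(0.624) = 0.955.

0.955


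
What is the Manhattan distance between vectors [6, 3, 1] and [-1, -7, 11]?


d = sum of absolute differences: |6--1|=7 + |3--7|=10 + |1-11|=10 = 27.

27


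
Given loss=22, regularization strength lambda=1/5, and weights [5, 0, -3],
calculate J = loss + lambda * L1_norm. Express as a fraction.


L1 norm = sum(|w|) = 8. J = 22 + 1/5 * 8 = 118/5.

118/5


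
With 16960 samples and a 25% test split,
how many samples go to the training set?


Test set = 16960 * 25% = 4240. Training set = 16960 - 4240 = 12720.

12720


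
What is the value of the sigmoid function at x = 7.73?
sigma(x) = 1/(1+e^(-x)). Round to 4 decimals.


sigma(7.73) = 1/(1+e^(-7.73)) = 1/(1+0.000439) = 1/1.000439 = 0.9996.

0.9996


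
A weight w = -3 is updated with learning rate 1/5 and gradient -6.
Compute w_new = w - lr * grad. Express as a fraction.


w_new = -3 - 1/5 * -6 = -3 - -6/5 = -9/5.

-9/5


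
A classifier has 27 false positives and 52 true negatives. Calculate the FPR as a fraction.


FPR = FP / (FP + TN) = 27 / 79 = 27/79.

27/79


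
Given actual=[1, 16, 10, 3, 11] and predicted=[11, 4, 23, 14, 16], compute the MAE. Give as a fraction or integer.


MAE = (1/5) * (|1-11|=10 + |16-4|=12 + |10-23|=13 + |3-14|=11 + |11-16|=5). Sum = 51. MAE = 51/5.

51/5


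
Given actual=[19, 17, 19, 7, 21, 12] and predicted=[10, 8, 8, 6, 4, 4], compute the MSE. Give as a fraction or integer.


MSE = (1/6) * ((19-10)^2=81 + (17-8)^2=81 + (19-8)^2=121 + (7-6)^2=1 + (21-4)^2=289 + (12-4)^2=64). Sum = 637. MSE = 637/6.

637/6


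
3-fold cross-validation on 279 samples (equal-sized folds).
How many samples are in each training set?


Each validation fold has 279/3 = 93 samples. Training set = 279 - 93 = 186.

186


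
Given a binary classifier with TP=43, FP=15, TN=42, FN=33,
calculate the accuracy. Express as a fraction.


Accuracy = (TP + TN) / (TP + TN + FP + FN) = (43 + 42) / 133 = 85/133.

85/133


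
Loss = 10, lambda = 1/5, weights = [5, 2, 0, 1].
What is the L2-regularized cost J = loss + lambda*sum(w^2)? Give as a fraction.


L2 sq norm = sum(w^2) = 30. J = 10 + 1/5 * 30 = 16.

16


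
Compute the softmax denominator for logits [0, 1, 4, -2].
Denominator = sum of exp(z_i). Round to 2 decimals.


Denom = e^0=1.0000 + e^1=2.7183 + e^4=54.5982 + e^-2=0.1353. Sum = 58.4518, which rounds to 58.45.

58.45


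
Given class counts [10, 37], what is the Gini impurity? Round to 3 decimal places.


Total = 47. Proportions: 10/47, 37/47. sum(p_i^2) = 0.6650. Gini = 1 - 0.6650 = 0.3350, which rounds to 0.335.

0.335


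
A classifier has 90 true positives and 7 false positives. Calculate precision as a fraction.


Precision = TP / (TP + FP) = 90 / 97 = 90/97.

90/97


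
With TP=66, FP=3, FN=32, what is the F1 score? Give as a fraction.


Precision = 66/69 = 22/23. Recall = 66/98 = 33/49. F1 = 2*P*R/(P+R) = 132/167.

132/167


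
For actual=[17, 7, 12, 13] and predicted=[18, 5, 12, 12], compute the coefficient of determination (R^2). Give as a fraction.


Mean(y) = 49/4. SS_res = 6. SS_tot = 203/4. R^2 = 1 - 6/(203/4) = 179/203.

179/203


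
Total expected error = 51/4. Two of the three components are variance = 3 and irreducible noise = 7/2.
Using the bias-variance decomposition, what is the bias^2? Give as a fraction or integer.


Total error = bias^2 + variance + irreducible noise. So bias^2 = 51/4 - 3 - 7/2 = 25/4.

25/4


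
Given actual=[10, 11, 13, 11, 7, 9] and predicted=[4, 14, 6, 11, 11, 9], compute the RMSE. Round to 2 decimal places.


MSE = 18.3333. RMSE = sqrt(18.3333) = 4.28.

4.28
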